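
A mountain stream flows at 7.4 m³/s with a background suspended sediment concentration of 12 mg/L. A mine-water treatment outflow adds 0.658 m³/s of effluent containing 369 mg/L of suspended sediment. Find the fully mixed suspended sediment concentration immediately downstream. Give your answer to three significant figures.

Conservation of mass: C = (7.400·12.00 + 0.6580·369.0) / 8.058 = 331.6/8.058 = 41.15 mg/L.

41.2 mg/L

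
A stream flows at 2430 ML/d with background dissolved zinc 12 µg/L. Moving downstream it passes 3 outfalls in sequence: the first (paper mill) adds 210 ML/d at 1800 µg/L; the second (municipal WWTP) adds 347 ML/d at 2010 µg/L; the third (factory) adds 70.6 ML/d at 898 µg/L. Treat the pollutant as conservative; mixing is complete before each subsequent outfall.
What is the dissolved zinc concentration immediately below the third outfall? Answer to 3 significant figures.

After outfall 1: Q = 2430 + 210.0 = 2640 ML/d; C = (2430·12.00 + 210.0·1800)/2640 = 154.2 µg/L.
After outfall 2: Q = 2640 + 347.0 = 2987 ML/d; C = (2640·154.2 + 347.0·2010)/2987 = 369.8 µg/L.
After outfall 3: Q = 2987 + 70.60 = 3058 ML/d; C = (2987·369.8 + 70.60·898.0)/3058 = 382.0 µg/L.

382 µg/L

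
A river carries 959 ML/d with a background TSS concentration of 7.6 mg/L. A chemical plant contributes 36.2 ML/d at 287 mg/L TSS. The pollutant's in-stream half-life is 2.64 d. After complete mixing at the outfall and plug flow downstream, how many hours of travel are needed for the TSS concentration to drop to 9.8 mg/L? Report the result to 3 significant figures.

54.4 h

Conservation of mass: C = (959.0·7.600 + 36.20·287.0) / 995.2 = 17680/995.2 = 17.76 mg/L.
Half-life 2.64 d → k = ln 2 / 2.64 = 0.2626 d⁻¹.
17.76·exp(−k·t) = 9.8 → t = ln(17.76/9.8)/k = 195700 s = 54.36 h.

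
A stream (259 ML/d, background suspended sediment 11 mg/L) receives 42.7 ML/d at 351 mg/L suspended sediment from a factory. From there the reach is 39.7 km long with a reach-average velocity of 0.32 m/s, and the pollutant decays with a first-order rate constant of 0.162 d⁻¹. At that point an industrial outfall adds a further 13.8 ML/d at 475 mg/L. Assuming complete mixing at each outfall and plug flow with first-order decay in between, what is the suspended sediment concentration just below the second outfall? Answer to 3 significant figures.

Mass balance: C = (259.0·11.00 + 42.70·351.0) / 301.7 = 17840/301.7 = 59.12 mg/L; combined flow 301.7 ML/d.
Travel time t = 39.7·1000 / 0.32 = 124100 s = 34.46 h.
After decay, C = 59.12 × e^(−kt) = 59.12 × 0.7925 = 46.85 mg/L.
Second outfall: C = (301.7·46.85 + 13.80·475.0)/315.5 = 65.58 mg/L.

65.6 mg/L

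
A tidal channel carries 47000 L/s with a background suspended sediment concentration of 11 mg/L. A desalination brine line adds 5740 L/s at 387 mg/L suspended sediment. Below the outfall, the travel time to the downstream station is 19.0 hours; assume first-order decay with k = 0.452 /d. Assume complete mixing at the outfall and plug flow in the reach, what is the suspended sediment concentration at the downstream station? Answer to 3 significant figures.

Flow-weighted average: C = (47000·11.00 + 5740·387.0) / 52740 = 2738000/52740 = 51.92 mg/L.
After decay, C = 51.92 × e^(−kt) = 51.92 × 0.6992 = 36.30 mg/L.

36.3 mg/L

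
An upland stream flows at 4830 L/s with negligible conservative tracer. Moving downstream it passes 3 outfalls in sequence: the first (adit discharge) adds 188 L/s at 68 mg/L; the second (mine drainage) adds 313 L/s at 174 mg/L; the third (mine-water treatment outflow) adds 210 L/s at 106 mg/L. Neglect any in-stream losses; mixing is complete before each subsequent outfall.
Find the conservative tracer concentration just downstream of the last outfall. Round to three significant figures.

16.2 mg/L

After outfall 1: Q = 4830 + 188.0 = 5018 L/s; C = (4830·0 + 188.0·68.00)/5018 = 2.548 mg/L.
After outfall 2: Q = 5018 + 313.0 = 5331 L/s; C = (5018·2.548 + 313.0·174.0)/5331 = 12.61 mg/L.
After outfall 3: Q = 5331 + 210.0 = 5541 L/s; C = (5331·12.61 + 210.0·106.0)/5541 = 16.15 mg/L.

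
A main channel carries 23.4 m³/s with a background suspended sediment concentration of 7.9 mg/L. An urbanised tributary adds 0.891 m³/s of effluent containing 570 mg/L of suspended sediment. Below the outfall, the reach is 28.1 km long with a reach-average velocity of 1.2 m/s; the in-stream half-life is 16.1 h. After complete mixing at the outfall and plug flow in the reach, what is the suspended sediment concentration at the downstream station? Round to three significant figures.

21.6 mg/L

After mixing, C = (23.40·7.900 + 0.8910·570.0) / 24.29 = 692.7/24.29 = 28.52 mg/L.
Travel time t = 28.1·1000 / 1.2 = 23420 s = 6.505 h.
Half-life 16.1 h → k = ln 2 / 16.1 = 0.04305 h⁻¹ = 1.033 d⁻¹.
Decay over the reach: 28.52·exp(−kt) = 28.52·0.7558 = 21.55 mg/L.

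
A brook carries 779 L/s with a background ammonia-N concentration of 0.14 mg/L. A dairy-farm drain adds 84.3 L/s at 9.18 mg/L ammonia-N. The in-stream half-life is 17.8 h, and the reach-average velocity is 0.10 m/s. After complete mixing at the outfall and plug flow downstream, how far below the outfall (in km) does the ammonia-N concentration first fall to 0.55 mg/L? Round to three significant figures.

5.73 km

After mixing, C = (779.0·0.1400 + 84.30·9.180) / 863.3 = 882.9/863.3 = 1.023 mg/L.
Half-life 17.8 h → k = ln 2 / 17.8 = 0.03894 h⁻¹ = 0.9346 d⁻¹.
Set 1.023·exp(−k·t) = 0.55 → t = ln(1.023/0.55)/k = 57350 s = 15.93 h.
Distance = v·t = 0.10·57350 = 5735 m = 5.735 km.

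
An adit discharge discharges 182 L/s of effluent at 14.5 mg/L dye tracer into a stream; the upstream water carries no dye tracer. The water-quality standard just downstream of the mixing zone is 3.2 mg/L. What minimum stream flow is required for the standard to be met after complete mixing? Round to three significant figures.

Set C_mix = 3.2: (Q·0 + 182.0·14.50) / (Q + 182.0) = 3.2
→ Q = 182.0·(14.50 − 3.2)/(3.2 − 0) = 642.7 L/s.

643 L/s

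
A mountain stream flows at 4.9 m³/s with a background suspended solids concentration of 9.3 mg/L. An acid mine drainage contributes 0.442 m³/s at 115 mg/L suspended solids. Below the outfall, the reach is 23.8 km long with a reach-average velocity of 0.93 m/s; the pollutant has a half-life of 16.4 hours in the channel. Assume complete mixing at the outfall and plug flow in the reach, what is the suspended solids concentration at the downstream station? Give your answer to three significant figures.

13.4 mg/L

Conservation of mass: C = (4.900·9.300 + 0.4420·115.0) / 5.342 = 96.40/5.342 = 18.05 mg/L.
Travel time t = 23.8·1000 / 0.93 = 25590 s = 7.109 h.
Half-life 16.4 h → k = ln 2 / 16.4 = 0.04227 h⁻¹ = 1.014 d⁻¹.
Applying C = C₀e^(−kt): 18.05 × 0.7405 = 13.36 mg/L.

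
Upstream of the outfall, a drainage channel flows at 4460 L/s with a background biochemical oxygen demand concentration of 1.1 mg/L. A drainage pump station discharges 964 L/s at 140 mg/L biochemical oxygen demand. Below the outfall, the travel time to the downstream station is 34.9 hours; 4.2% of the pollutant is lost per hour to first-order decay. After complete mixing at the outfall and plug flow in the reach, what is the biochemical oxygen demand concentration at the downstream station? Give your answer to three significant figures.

5.77 mg/L

Conservation of mass: C = (4460·1.100 + 964.0·140.0) / 5424 = 139900/5424 = 25.79 mg/L.
4.2%/h lost → k = −ln(1 − 0.042) = 0.04291 h⁻¹.
First-order decay: C = 25.79·exp(−k·t) = 25.79·0.2237 = 5.768 mg/L.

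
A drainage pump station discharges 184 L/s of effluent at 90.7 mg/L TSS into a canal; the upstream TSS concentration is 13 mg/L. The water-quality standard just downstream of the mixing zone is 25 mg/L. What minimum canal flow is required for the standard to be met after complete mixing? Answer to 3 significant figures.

1010 L/s

Set C_mix = 25: (Q·13.00 + 184.0·90.70) / (Q + 184.0) = 25
→ Q = 184.0·(90.70 − 25)/(25 − 13.00) = 1007 L/s.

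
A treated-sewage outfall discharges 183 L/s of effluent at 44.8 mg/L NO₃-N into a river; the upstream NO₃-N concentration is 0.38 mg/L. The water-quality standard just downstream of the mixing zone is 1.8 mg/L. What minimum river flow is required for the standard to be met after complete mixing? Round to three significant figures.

Set C_mix = 1.8: (Q·0.3800 + 183.0·44.80) / (Q + 183.0) = 1.8
→ Q = 183.0·(44.80 − 1.8)/(1.8 − 0.3800) = 5542 L/s.

5540 L/s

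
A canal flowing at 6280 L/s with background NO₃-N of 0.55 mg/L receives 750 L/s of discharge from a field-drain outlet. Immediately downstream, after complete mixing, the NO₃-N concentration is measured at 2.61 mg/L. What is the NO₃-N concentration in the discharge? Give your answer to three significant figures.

19.9 mg/L

Mass balance: 6280·0.5500 + 750.0·Cₑ = 7030·2.610
→ Cₑ = (7030·2.610 − 6280·0.5500) / 750.0 = 19.86 mg/L.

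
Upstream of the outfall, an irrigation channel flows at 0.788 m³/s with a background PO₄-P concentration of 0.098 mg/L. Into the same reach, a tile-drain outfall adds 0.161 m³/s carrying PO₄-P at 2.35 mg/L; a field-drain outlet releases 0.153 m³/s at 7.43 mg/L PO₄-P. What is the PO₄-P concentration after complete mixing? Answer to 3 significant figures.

After mixing, C = (0.7880·0.09800 + 0.1610·2.350 + 0.1530·7.430) / 1.102 = 1.592/1.102 = 1.445 mg/L.

1.44 mg/L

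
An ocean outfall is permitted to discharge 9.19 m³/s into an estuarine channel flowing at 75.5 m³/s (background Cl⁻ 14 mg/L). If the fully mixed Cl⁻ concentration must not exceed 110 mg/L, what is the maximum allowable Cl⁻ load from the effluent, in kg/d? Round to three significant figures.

Mass balance at the limit: 75.50·14.00 + 9.190·Cₑ = 84.69·110 → Cₑ = 898.7 mg/L.
Load = 9.190 m³/s × 898.7 g/m³ × 86 400 s/d = 713600 kg/d.

714000 kg/d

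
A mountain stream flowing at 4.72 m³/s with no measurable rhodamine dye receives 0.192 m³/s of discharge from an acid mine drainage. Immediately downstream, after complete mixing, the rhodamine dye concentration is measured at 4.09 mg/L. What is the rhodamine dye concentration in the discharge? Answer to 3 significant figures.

Mass balance: 4.720·0 + 0.1920·Cₑ = 4.912·4.090
→ Cₑ = (4.912·4.090 − 4.720·0) / 0.1920 = 104.6 mg/L.

105 mg/L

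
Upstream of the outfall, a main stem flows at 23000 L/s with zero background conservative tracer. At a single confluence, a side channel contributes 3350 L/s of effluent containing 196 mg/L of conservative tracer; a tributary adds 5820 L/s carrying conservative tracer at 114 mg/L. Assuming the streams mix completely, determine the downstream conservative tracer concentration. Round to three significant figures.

Conservation of mass: C = (23000·0 + 3350·196.0 + 5820·114.0) / 32170 = 1320000/32170 = 41.03 mg/L.

41.0 mg/L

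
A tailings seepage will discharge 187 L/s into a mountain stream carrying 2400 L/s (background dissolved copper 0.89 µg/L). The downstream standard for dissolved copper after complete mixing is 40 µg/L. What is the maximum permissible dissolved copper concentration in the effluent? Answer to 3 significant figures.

542 µg/L

At the limit, (Qr·Cr + Qe·Cₑ)/(Qr + Qe) = 40:
Cₑ = (2587·40 − 2400·0.8900) / 187.0 = 541.9 µg/L.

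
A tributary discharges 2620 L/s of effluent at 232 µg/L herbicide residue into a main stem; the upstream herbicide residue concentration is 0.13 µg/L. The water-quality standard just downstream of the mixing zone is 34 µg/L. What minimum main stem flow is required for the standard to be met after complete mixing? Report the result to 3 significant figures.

15300 L/s

Set C_mix = 34: (Q·0.1300 + 2620·232.0) / (Q + 2620) = 34
→ Q = 2620·(232.0 − 34)/(34 − 0.1300) = 15320 L/s.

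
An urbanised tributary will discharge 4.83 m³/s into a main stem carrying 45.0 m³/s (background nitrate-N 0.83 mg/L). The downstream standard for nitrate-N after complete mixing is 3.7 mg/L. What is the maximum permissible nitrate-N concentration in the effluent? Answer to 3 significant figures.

30.4 mg/L

At the limit, (Qr·Cr + Qe·Cₑ)/(Qr + Qe) = 3.7:
Cₑ = (49.83·3.7 − 45.00·0.8300) / 4.830 = 30.44 mg/L.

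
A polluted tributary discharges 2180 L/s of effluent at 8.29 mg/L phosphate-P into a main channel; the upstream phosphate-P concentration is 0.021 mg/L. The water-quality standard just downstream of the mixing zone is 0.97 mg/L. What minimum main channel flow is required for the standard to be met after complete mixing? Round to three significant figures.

16800 L/s

Set C_mix = 0.97: (Q·0.02100 + 2180·8.290) / (Q + 2180) = 0.97
→ Q = 2180·(8.290 − 0.97)/(0.97 − 0.02100) = 16820 L/s.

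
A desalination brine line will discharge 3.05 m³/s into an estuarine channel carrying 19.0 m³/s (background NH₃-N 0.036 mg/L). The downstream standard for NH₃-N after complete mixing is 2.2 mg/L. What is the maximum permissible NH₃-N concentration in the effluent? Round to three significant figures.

15.7 mg/L

At the limit, (Qr·Cr + Qe·Cₑ)/(Qr + Qe) = 2.2:
Cₑ = (22.05·2.2 − 19.00·0.03600) / 3.050 = 15.68 mg/L.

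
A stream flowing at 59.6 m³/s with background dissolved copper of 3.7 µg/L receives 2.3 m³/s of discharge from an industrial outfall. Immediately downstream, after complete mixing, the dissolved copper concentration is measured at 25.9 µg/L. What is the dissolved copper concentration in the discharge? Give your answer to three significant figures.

Mass balance: 59.60·3.700 + 2.300·Cₑ = 61.90·25.90
→ Cₑ = (61.90·25.90 − 59.60·3.700) / 2.300 = 601.2 µg/L.

601 µg/L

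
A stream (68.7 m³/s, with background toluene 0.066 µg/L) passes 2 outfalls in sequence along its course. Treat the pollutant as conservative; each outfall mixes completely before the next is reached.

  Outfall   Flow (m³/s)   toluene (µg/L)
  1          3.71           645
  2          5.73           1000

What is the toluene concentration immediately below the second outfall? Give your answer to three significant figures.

Below outfall 1: Q → 72.41 m³/s, C = (68.70·0.06600 + 3.710·645.0)/72.41 = 33.11 µg/L.
Below outfall 2: Q → 78.14 m³/s, C = (72.41·33.11 + 5.730·1000)/78.14 = 104.0 µg/L.

104 µg/L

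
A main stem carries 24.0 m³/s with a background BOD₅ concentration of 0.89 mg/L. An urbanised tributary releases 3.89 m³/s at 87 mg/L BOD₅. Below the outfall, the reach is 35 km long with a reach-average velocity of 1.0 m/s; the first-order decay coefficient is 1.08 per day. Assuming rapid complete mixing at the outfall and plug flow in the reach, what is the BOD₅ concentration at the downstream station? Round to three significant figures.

8.33 mg/L

After mixing, C = (24.00·0.8900 + 3.890·87.00) / 27.89 = 359.8/27.89 = 12.90 mg/L.
Travel time t = 35·1000 / 1.0 = 35000 s = 9.722 h.
First-order decay: C = 12.90·exp(−k·t) = 12.90·0.6456 = 8.329 mg/L.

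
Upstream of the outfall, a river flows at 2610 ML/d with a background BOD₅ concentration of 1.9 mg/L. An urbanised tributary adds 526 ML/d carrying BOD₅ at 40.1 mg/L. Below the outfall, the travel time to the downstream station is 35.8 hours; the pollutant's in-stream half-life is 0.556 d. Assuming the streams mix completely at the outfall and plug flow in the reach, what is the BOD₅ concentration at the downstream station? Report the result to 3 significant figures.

After mixing, C = (2610·1.900 + 526.0·40.10) / 3136 = 26050/3136 = 8.307 mg/L.
Half-life 0.556 d → k = ln 2 / 0.556 = 1.247 d⁻¹.
After decay, C = 8.307 × e^(−kt) = 8.307 × 0.1557 = 1.294 mg/L.

1.29 mg/L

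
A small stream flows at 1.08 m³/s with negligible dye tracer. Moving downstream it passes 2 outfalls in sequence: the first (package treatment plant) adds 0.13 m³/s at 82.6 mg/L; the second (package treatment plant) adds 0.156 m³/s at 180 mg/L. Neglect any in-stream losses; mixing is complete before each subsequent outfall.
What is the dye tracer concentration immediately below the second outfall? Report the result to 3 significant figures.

28.4 mg/L

Outfall 1: combined Q = 1.210 m³/s; C = (1.080·0 + 0.1300·82.60)/1.210 = 8.874 mg/L.
Outfall 2: combined Q = 1.366 m³/s; C = (1.210·8.874 + 0.1560·180.0)/1.366 = 28.42 mg/L.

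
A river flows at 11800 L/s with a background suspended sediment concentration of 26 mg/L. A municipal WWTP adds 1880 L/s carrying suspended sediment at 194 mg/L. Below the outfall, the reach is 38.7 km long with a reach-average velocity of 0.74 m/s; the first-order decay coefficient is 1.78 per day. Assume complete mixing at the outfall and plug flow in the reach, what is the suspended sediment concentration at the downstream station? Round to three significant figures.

16.7 mg/L

After mixing, C = (11800·26.00 + 1880·194.0) / 13680 = 671500/13680 = 49.09 mg/L.
Travel time t = 38.7·1000 / 0.74 = 52300 s = 14.53 h.
Decay over the reach: 49.09·exp(−kt) = 49.09·0.3405 = 16.71 mg/L.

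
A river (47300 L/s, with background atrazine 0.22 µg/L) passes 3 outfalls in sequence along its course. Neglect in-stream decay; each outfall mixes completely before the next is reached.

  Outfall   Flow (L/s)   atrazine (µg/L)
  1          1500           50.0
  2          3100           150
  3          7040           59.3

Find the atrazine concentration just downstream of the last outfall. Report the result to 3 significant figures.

Below outfall 1: Q → 48800 L/s, C = (47300·0.2200 + 1500·50.00)/48800 = 1.750 µg/L.
Below outfall 2: Q → 51900 L/s, C = (48800·1.750 + 3100·150.0)/51900 = 10.61 µg/L.
Below outfall 3: Q → 58940 L/s, C = (51900·10.61 + 7040·59.30)/58940 = 16.42 µg/L.

16.4 µg/L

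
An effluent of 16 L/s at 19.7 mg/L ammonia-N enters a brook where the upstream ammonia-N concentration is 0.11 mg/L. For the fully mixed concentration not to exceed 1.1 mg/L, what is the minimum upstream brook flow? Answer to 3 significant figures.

301 L/s

Set C_mix = 1.1: (Q·0.1100 + 16.00·19.70) / (Q + 16.00) = 1.1
→ Q = 16.00·(19.70 − 1.1)/(1.1 − 0.1100) = 300.6 L/s.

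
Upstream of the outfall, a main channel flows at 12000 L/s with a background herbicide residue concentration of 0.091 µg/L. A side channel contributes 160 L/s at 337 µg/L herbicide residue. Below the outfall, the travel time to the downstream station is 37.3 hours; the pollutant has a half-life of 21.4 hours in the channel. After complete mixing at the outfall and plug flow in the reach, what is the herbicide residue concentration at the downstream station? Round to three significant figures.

Mixed concentration C = ΣQC/ΣQ = (12000·0.09100 + 160.0·337.0) / 12160 = 55010/12160 = 4.524 µg/L.
Half-life 21.4 h → k = ln 2 / 21.4 = 0.03239 h⁻¹ = 0.7774 d⁻¹.
After decay, C = 4.524 × e^(−kt) = 4.524 × 0.2987 = 1.352 µg/L.

1.35 µg/L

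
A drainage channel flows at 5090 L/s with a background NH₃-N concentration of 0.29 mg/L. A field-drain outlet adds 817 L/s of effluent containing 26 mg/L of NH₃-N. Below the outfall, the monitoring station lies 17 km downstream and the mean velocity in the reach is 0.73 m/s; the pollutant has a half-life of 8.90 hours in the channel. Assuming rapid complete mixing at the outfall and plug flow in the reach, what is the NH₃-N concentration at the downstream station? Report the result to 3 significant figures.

2.32 mg/L

Conservation of mass: C = (5090·0.2900 + 817.0·26.00) / 5907 = 22720/5907 = 3.846 mg/L.
Travel time t = 17·1000 / 0.73 = 23290 s = 6.469 h.
Half-life 8.90 h → k = ln 2 / 8.90 = 0.07788 h⁻¹ = 1.869 d⁻¹.
First-order decay: C = 3.846·exp(−k·t) = 3.846·0.6042 = 2.324 mg/L.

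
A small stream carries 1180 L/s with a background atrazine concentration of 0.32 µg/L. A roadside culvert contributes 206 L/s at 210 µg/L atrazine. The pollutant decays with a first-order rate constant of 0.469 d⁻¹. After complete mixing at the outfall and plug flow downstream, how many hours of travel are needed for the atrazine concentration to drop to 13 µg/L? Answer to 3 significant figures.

45.3 h

After mixing, C = (1180·0.3200 + 206.0·210.0) / 1386 = 43640/1386 = 31.48 µg/L.
31.48·exp(−k·t) = 13 → t = ln(31.48/13)/k = 163000 s = 45.26 h.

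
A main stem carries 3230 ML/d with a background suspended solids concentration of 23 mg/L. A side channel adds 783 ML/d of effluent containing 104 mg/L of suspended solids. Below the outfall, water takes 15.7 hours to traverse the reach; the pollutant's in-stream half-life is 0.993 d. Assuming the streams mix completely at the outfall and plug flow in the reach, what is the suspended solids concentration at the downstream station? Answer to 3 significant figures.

24.6 mg/L

After mixing, C = (3230·23.00 + 783.0·104.0) / 4013 = 155700/4013 = 38.80 mg/L.
Half-life 0.993 d → k = ln 2 / 0.993 = 0.6980 d⁻¹.
Applying C = C₀e^(−kt): 38.80 × 0.6334 = 24.58 mg/L.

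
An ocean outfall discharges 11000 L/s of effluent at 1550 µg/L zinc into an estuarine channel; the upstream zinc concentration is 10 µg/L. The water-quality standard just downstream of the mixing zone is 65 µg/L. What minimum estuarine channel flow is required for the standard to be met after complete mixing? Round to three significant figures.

Set C_mix = 65: (Q·10.00 + 11000·1550) / (Q + 11000) = 65
→ Q = 11000·(1550 − 65)/(65 − 10.00) = 297000 L/s.

297000 L/s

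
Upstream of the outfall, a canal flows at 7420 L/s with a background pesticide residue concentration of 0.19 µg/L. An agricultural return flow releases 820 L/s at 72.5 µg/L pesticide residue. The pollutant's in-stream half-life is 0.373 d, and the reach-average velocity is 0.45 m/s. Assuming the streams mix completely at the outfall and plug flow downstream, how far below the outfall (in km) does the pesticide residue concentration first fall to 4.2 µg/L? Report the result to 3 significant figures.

After mixing, C = (7420·0.1900 + 820.0·72.50) / 8240 = 60860/8240 = 7.386 µg/L.
Half-life 0.373 d → k = ln 2 / 0.373 = 1.858 d⁻¹.
Set 7.386·exp(−k·t) = 4.2 → t = ln(7.386/4.2)/k = 26250 s = 7.290 h.
Distance = v·t = 0.45·26250 = 11810 m = 11.81 km.

11.8 km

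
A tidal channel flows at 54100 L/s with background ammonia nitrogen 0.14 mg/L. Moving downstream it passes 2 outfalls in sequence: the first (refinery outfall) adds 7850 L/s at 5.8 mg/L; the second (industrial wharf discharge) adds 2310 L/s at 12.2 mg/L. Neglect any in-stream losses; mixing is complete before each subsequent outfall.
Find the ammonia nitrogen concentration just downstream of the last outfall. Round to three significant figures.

Below outfall 1: Q → 61950 L/s, C = (54100·0.1400 + 7850·5.800)/61950 = 0.8572 mg/L.
Below outfall 2: Q → 64260 L/s, C = (61950·0.8572 + 2310·12.20)/64260 = 1.265 mg/L.

1.26 mg/L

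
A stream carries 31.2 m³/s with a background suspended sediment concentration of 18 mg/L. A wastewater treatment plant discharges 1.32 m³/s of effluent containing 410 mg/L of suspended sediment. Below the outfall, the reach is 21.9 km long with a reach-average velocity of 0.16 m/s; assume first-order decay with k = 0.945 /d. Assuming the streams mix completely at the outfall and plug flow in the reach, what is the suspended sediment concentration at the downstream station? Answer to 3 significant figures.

Mass balance: C = (31.20·18.00 + 1.320·410.0) / 32.52 = 1103/32.52 = 33.91 mg/L.
Travel time t = 21.9·1000 / 0.16 = 136900 s = 38.02 h.
Decay over the reach: 33.91·exp(−kt) = 33.91·0.2238 = 7.589 mg/L.

7.59 mg/L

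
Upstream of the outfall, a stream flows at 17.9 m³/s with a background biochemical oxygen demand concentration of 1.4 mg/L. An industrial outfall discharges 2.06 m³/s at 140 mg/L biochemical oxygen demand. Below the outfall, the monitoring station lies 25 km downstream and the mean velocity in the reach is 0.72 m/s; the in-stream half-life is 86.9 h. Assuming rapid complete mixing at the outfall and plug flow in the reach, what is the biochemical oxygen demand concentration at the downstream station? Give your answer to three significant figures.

Mass balance: C = (17.90·1.400 + 2.060·140.0) / 19.96 = 313.5/19.96 = 15.70 mg/L.
Travel time t = 25·1000 / 0.72 = 34720 s = 9.645 h.
Half-life 86.9 h → k = ln 2 / 86.9 = 0.007976 h⁻¹ = 0.1914 d⁻¹.
Applying C = C₀e^(−kt): 15.70 × 0.9260 = 14.54 mg/L.

14.5 mg/L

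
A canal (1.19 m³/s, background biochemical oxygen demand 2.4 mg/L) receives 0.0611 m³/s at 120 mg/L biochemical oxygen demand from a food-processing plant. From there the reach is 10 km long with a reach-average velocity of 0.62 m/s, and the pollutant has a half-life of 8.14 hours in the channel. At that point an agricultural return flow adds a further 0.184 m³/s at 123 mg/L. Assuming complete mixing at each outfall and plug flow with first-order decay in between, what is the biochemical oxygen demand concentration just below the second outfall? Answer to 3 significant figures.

After mixing, C = (1.190·2.400 + 0.06110·120.0) / 1.251 = 10.19/1.251 = 8.143 mg/L; combined flow 1.251 m³/s.
Travel time t = 10·1000 / 0.62 = 16130 s = 4.480 h.
Half-life 8.14 h → k = ln 2 / 8.14 = 0.08515 h⁻¹ = 2.044 d⁻¹.
Decay over the reach: 8.143·exp(−kt) = 8.143·0.6828 = 5.560 mg/L.
At the second outfall, C = (1.251·5.560 + 0.1840·123.0) / (1.251 + 0.1840) = 20.62 mg/L.

20.6 mg/L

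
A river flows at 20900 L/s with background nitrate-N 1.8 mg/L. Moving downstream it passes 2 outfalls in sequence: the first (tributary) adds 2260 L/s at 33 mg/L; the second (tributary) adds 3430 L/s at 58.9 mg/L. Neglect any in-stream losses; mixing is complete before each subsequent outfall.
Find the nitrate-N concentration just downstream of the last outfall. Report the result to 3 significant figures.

11.8 mg/L

Below outfall 1: Q → 23160 L/s, C = (20900·1.800 + 2260·33.00)/23160 = 4.845 mg/L.
Below outfall 2: Q → 26590 L/s, C = (23160·4.845 + 3430·58.90)/26590 = 11.82 mg/L.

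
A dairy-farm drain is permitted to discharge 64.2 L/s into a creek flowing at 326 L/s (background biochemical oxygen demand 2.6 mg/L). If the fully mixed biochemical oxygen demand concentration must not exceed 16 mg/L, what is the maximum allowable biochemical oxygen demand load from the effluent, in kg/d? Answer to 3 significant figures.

Mass balance at the limit: 326.0·2.600 + 64.20·Cₑ = 390.2·16 → Cₑ = 84.04 mg/L.
64.20 L/s = 0.06420 m³/s. Load = 0.06420 m³/s × 84.04 g/m³ × 86 400 s/d = 466.2 kg/d.

466 kg/d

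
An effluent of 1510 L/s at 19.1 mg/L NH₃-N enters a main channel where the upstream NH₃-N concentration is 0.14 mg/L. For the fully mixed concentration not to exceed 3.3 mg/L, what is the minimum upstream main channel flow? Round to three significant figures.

Set C_mix = 3.3: (Q·0.1400 + 1510·19.10) / (Q + 1510) = 3.3
→ Q = 1510·(19.10 − 3.3)/(3.3 − 0.1400) = 7550 L/s.

7550 L/s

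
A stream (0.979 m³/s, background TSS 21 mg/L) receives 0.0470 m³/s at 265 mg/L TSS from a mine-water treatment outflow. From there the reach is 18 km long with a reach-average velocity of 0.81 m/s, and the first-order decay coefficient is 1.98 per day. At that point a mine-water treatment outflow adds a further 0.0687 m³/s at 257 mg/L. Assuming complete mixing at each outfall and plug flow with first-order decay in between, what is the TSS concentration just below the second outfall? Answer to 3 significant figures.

34.3 mg/L

Flow-weighted average: C = (0.9790·21.00 + 0.04700·265.0) / 1.026 = 33.01/1.026 = 32.18 mg/L; combined flow 1.026 m³/s.
Travel time t = 18·1000 / 0.81 = 22220 s = 6.173 h.
Decay over the reach: 32.18·exp(−kt) = 32.18·0.6009 = 19.34 mg/L.
At the second outfall, C = (1.026·19.34 + 0.06870·257.0) / (1.026 + 0.06870) = 34.25 mg/L.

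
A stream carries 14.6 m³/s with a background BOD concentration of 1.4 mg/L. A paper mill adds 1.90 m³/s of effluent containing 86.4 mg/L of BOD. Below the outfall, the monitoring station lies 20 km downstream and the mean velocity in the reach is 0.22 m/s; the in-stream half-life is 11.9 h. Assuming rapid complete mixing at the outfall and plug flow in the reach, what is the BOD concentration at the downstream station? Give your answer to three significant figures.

2.57 mg/L

Mass balance: C = (14.60·1.400 + 1.900·86.40) / 16.50 = 184.6/16.50 = 11.19 mg/L.
Travel time t = 20·1000 / 0.22 = 90910 s = 25.25 h.
Half-life 11.9 h → k = ln 2 / 11.9 = 0.05825 h⁻¹ = 1.398 d⁻¹.
First-order decay: C = 11.19·exp(−k·t) = 11.19·0.2297 = 2.570 mg/L.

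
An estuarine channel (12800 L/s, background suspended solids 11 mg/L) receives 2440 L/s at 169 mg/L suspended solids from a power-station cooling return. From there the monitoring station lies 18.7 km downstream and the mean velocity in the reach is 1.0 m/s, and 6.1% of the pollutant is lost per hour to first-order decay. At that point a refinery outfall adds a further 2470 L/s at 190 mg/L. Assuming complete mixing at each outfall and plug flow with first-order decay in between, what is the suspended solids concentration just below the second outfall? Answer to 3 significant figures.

49.0 mg/L

Mass balance: C = (12800·11.00 + 2440·169.0) / 15240 = 553200/15240 = 36.30 mg/L; combined flow 15240 L/s.
Travel time t = 18.7·1000 / 1.0 = 18700 s = 5.194 h.
6.1%/h lost → k = −ln(1 − 0.061) = 0.06294 h⁻¹.
First-order decay: C = 36.30·exp(−k·t) = 36.30·0.7211 = 26.17 mg/L.
Second outfall: C = (15240·26.17 + 2470·190.0)/17710 = 49.02 mg/L.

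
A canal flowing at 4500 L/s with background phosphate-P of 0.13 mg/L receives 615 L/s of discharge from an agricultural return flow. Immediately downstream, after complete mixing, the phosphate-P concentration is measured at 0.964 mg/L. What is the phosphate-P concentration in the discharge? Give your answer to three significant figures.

7.07 mg/L

Mass balance: 4500·0.1300 + 615.0·Cₑ = 5115·0.9640
→ Cₑ = (5115·0.9640 − 4500·0.1300) / 615.0 = 7.066 mg/L.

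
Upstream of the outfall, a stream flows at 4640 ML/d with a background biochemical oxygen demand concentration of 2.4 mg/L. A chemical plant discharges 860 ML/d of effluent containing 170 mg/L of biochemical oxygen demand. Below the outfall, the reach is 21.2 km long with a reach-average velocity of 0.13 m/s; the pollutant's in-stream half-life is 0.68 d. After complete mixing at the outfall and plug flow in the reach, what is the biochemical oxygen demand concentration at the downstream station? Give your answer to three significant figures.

4.18 mg/L

Mixed concentration C = ΣQC/ΣQ = (4640·2.400 + 860.0·170.0) / 5500 = 157300/5500 = 28.61 mg/L.
Travel time t = 21.2·1000 / 0.13 = 163100 s = 45.30 h.
Half-life 0.68 d → k = ln 2 / 0.68 = 1.019 d⁻¹.
Applying C = C₀e^(−kt): 28.61 × 0.1460 = 4.177 mg/L.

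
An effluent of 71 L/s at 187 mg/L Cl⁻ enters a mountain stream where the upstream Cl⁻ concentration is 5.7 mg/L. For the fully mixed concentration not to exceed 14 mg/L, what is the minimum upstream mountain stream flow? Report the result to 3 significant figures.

1480 L/s

Set C_mix = 14: (Q·5.700 + 71.00·187.0) / (Q + 71.00) = 14
→ Q = 71.00·(187.0 − 14)/(14 − 5.700) = 1480 L/s.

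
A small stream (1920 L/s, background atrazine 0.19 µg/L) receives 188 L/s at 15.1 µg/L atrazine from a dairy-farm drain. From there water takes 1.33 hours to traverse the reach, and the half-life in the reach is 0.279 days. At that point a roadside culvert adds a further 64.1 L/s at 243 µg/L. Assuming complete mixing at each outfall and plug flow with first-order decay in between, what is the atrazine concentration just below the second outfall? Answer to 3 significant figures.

8.46 µg/L

Conservation of mass: C = (1920·0.1900 + 188.0·15.10) / 2108 = 3204/2108 = 1.520 µg/L; combined flow 2108 L/s.
Half-life 0.279 d → k = ln 2 / 0.279 = 2.484 d⁻¹.
Applying C = C₀e^(−kt): 1.520 × 0.8714 = 1.324 µg/L.
At the second outfall, C = (2108·1.324 + 64.10·243.0) / (2108 + 64.10) = 8.456 µg/L.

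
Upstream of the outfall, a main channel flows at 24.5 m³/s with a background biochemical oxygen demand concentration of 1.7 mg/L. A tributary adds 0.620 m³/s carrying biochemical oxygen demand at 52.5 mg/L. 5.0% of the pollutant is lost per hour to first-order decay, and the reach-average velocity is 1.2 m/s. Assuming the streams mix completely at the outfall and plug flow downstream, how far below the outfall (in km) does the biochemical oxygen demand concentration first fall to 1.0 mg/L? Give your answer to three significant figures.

Mixed concentration C = ΣQC/ΣQ = (24.50·1.700 + 0.6200·52.50) / 25.12 = 74.20/25.12 = 2.954 mg/L.
5.0%/h lost → k = −ln(1 − 0.05) = 0.05129 h⁻¹.
Set 2.954·exp(−k·t) = 1.0 → t = ln(2.954/1.0)/k = 76020 s = 21.12 h.
Distance = v·t = 1.2·76020 = 91220 m = 91.22 km.

91.2 km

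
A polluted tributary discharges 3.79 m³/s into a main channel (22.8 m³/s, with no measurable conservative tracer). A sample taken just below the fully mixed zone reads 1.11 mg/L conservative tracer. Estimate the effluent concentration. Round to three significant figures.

Mass balance: 22.80·0 + 3.790·Cₑ = 26.59·1.110
→ Cₑ = (26.59·1.110 − 22.80·0) / 3.790 = 7.788 mg/L.

7.79 mg/L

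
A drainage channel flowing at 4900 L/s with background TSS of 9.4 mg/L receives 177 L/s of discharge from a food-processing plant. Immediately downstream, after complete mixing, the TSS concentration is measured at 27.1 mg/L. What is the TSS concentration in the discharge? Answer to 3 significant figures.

517 mg/L

Mass balance: 4900·9.400 + 177.0·Cₑ = 5077·27.10
→ Cₑ = (5077·27.10 − 4900·9.400) / 177.0 = 517.1 mg/L.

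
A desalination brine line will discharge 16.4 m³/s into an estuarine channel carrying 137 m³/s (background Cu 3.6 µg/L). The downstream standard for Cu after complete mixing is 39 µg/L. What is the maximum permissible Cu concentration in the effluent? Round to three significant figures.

At the limit, (Qr·Cr + Qe·Cₑ)/(Qr + Qe) = 39:
Cₑ = (153.4·39 − 137.0·3.600) / 16.40 = 334.7 µg/L.

335 µg/L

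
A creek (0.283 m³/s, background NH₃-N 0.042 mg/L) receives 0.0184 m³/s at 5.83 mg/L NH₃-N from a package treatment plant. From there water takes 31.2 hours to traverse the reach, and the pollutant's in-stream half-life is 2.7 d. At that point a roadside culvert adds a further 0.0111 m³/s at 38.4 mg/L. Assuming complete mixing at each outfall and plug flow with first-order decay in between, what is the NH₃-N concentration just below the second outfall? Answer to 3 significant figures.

After mixing, C = (0.2830·0.04200 + 0.01840·5.830) / 0.3014 = 0.1192/0.3014 = 0.3953 mg/L; combined flow 0.3014 m³/s.
Half-life 2.7 d → k = ln 2 / 2.7 = 0.2567 d⁻¹.
Applying C = C₀e^(−kt): 0.3953 × 0.7162 = 0.2832 mg/L.
At the second outfall, C = (0.3014·0.2832 + 0.01110·38.40) / (0.3014 + 0.01110) = 1.637 mg/L.

1.64 mg/L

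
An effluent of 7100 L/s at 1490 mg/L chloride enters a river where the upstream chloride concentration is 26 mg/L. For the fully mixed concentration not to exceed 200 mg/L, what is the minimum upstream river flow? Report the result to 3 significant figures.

Set C_mix = 200: (Q·26.00 + 7100·1490) / (Q + 7100) = 200
→ Q = 7100·(1490 − 200)/(200 − 26.00) = 52640 L/s.

52600 L/s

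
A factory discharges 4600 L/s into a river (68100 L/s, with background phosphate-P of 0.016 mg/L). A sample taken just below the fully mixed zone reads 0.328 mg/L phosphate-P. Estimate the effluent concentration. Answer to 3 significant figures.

4.95 mg/L

Mass balance: 68100·0.01600 + 4600·Cₑ = 72700·0.3280
→ Cₑ = (72700·0.3280 − 68100·0.01600) / 4600 = 4.947 mg/L.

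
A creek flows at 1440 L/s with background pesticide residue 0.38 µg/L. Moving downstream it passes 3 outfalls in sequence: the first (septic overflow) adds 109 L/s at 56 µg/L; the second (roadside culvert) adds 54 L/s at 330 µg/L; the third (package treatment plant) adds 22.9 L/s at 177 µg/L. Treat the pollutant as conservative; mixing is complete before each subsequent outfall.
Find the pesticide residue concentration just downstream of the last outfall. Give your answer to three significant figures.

Outfall 1: combined Q = 1549 L/s; C = (1440·0.3800 + 109.0·56.00)/1549 = 4.294 µg/L.
Outfall 2: combined Q = 1603 L/s; C = (1549·4.294 + 54.00·330.0)/1603 = 15.27 µg/L.
Outfall 3: combined Q = 1626 L/s; C = (1603·15.27 + 22.90·177.0)/1626 = 17.54 µg/L.

17.5 µg/L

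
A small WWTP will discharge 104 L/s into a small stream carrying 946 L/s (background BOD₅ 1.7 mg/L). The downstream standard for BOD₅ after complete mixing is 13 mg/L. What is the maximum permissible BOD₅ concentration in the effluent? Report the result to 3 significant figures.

116 mg/L

At the limit, (Qr·Cr + Qe·Cₑ)/(Qr + Qe) = 13:
Cₑ = (1050·13 − 946.0·1.700) / 104.0 = 115.8 mg/L.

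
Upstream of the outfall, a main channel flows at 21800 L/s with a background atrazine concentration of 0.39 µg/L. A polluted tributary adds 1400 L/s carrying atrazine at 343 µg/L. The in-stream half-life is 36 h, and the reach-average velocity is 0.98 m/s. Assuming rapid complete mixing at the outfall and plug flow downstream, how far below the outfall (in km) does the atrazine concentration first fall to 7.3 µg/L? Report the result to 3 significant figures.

194 km

After mixing, C = (21800·0.3900 + 1400·343.0) / 23200 = 488700/23200 = 21.06 µg/L.
Half-life 36 h → k = ln 2 / 36 = 0.01925 h⁻¹ = 0.4621 d⁻¹.
Set 21.06·exp(−k·t) = 7.3 → t = ln(21.06/7.3)/k = 198100 s = 55.04 h.
Distance = v·t = 0.98·198100 = 194200 m = 194.2 km.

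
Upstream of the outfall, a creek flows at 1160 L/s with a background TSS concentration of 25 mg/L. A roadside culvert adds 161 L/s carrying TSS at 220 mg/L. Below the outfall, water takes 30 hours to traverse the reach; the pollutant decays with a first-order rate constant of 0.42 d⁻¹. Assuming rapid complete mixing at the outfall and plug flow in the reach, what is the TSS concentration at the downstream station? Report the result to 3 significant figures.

28.8 mg/L

After mixing, C = (1160·25.00 + 161.0·220.0) / 1321 = 64420/1321 = 48.77 mg/L.
After decay, C = 48.77 × e^(−kt) = 48.77 × 0.5916 = 28.85 mg/L.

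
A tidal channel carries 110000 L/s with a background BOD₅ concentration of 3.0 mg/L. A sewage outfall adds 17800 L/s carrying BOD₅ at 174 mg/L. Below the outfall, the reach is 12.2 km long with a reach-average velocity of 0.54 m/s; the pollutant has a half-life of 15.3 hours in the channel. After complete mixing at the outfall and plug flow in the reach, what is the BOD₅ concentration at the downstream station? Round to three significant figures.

20.2 mg/L

Conservation of mass: C = (110000·3.000 + 17800·174.0) / 127800 = 3427000/127800 = 26.82 mg/L.
Travel time t = 12.2·1000 / 0.54 = 22590 s = 6.276 h.
Half-life 15.3 h → k = ln 2 / 15.3 = 0.04530 h⁻¹ = 1.087 d⁻¹.
Applying C = C₀e^(−kt): 26.82 × 0.7525 = 20.18 mg/L.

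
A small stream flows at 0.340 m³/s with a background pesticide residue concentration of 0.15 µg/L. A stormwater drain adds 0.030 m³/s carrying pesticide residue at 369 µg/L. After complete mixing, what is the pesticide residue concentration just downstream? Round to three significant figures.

Conservation of mass: C = (0.3400·0.1500 + 0.03000·369.0) / 0.3700 = 11.12/0.3700 = 30.06 µg/L.

30.1 µg/L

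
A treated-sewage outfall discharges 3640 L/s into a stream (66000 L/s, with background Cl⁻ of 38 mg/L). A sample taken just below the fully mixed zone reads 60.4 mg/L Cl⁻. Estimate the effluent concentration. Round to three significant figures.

467 mg/L

Mass balance: 66000·38.00 + 3640·Cₑ = 69640·60.40
→ Cₑ = (69640·60.40 − 66000·38.00) / 3640 = 466.6 mg/L.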